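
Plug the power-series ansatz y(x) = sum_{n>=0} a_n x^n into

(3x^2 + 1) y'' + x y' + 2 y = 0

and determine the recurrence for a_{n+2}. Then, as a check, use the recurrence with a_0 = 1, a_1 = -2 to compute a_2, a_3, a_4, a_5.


Substitute y = sum_n a_n x^n.
(1 + 3 x^2) y'' contributes (n+2)(n+1) a_{n+2} + 3 n(n-1) a_n at x^n.
x y'(x) contributes n a_n at x^n.
2 y(x) contributes 2 a_n at x^n.
Matching x^n: (n+2)(n+1) a_{n+2} + (3 n(n-1) + n + 2) a_n = 0.
Thus a_{n+2} = (-3 n(n-1) - n - 2) / ((n+1)(n+2)) * a_n.

Check with a_0 = 1, a_1 = -2 (apply the recurrence for n = 0, 1, 2, 3): a_0 = 1, a_1 = -2, a_2 = -1, a_3 = 1, a_4 = 5/6, a_5 = -23/20.

a_(n+2) = (-3 n(n-1) - n - 2) / ((n+1)(n+2)) * a_n; check: a_0 = 1, a_1 = -2, a_2 = -1, a_3 = 1, a_4 = 5/6, a_5 = -23/20


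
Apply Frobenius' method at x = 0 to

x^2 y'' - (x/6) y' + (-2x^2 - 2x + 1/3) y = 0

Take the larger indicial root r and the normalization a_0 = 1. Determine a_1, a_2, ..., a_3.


Write in Frobenius form y'' + (p(x)/x) y' + (q(x)/x^2) y = 0:
  p(x) = -1/6,  q(x) = -2x^2 - 2x + 1/3.
Indicial equation: r(r-1) + (-1/6) r + (1/3) = 0 -> roots r_1 = 2/3, r_2 = 1/2.
Take r = r_1 = 2/3. Let y(x) = x^r sum_{n>=0} a_n x^n with a_0 = 1.
Substitute y = x^r sum a_n x^n and match x^{r+n}. The recurrence is
  D(n) a_n - 2 a_{n-1} - 2 a_{n-2} = 0,  where D(n) = (r+n)(r+n-1) + (-1/6)(r+n) + (1/3).
  a_n = [2 a_{n-1} + 2 a_{n-2}] / D(n).
Since the indicial polynomial factors as (r - r_1)(r - r_2), D(n) = (r_1 + n - r_1)(r_1 + n - r_2) = n(n + 1/6).
Evaluating step by step (a_0 = 1):
  n = 1: D(1) = 1(1 + 1/6) = 7/6; numerator = 2(1) = 2; a_1 = (2)/(7/6) = 12/7
  n = 2: D(2) = 2(2 + 1/6) = 13/3; numerator = 2(12/7) + 2(1) = 38/7; a_2 = (38/7)/(13/3) = 114/91
  n = 3: D(3) = 3(3 + 1/6) = 19/2; numerator = 2(114/91) + 2(12/7) = 540/91; a_3 = (540/91)/(19/2) = 1080/1729

r = 2/3; a_0 = 1; a_1 = 12/7; a_2 = 114/91; a_3 = 1080/1729


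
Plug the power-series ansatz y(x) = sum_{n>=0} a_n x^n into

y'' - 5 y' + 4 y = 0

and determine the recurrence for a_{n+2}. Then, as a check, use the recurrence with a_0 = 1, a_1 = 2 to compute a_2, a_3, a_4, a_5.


Substitute y = sum_n a_n x^n.
y''(x) has coefficient (n+2)(n+1) a_{n+2} at x^n;
-5 y'(x) has coefficient -5 (n+1) a_{n+1} at x^n;
4 y(x) has coefficient 4 a_n at x^n.
Matching x^n: (n+2)(n+1) a_{n+2} - 5 (n+1) a_{n+1} + 4 a_n = 0.
Thus a_{n+2} = [5 (n+1) a_{n+1} - 4 a_n] / ((n+1)(n+2)).

Check with a_0 = 1, a_1 = 2 (apply the recurrence for n = 0, 1, 2, 3): a_0 = 1, a_1 = 2, a_2 = 3, a_3 = 11/3, a_4 = 43/12, a_5 = 57/20.

a_(n+2) = [5 (n+1) a_(n+1) - 4 a_n] / ((n+1)(n+2)); check: a_0 = 1, a_1 = 2, a_2 = 3, a_3 = 11/3, a_4 = 43/12, a_5 = 57/20


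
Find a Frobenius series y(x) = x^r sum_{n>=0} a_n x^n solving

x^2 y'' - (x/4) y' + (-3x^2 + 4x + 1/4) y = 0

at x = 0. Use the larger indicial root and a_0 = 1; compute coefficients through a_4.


Write in Frobenius form y'' + (p(x)/x) y' + (q(x)/x^2) y = 0:
  p(x) = -1/4,  q(x) = -3x^2 + 4x + 1/4.
Indicial equation: r(r-1) + (-1/4) r + (1/4) = 0 -> roots r_1 = 1, r_2 = 1/4.
Take r = r_1 = 1. Let y(x) = x^r sum_{n>=0} a_n x^n with a_0 = 1.
Substitute y = x^r sum a_n x^n and match x^{r+n}. The recurrence is
  D(n) a_n + 4 a_{n-1} - 3 a_{n-2} = 0,  where D(n) = (r+n)(r+n-1) + (-1/4)(r+n) + (1/4).
  a_n = [-4 a_{n-1} + 3 a_{n-2}] / D(n).
Since the indicial polynomial factors as (r - r_1)(r - r_2), D(n) = (r_1 + n - r_1)(r_1 + n - r_2) = n(n + 3/4).
Evaluating step by step (a_0 = 1):
  n = 1: D(1) = 1(1 + 3/4) = 7/4; numerator = -4(1) = -4; a_1 = (-4)/(7/4) = -16/7
  n = 2: D(2) = 2(2 + 3/4) = 11/2; numerator = -4(-16/7) + 3(1) = 85/7; a_2 = (85/7)/(11/2) = 170/77
  n = 3: D(3) = 3(3 + 3/4) = 45/4; numerator = -4(170/77) + 3(-16/7) = -1208/77; a_3 = (-1208/77)/(45/4) = -4832/3465
  n = 4: D(4) = 4(4 + 3/4) = 19; numerator = -4(-4832/3465) + 3(170/77) = 42278/3465; a_4 = (42278/3465)/(19) = 42278/65835

r = 1; a_0 = 1; a_1 = -16/7; a_2 = 170/77; a_3 = -4832/3465; a_4 = 42278/65835


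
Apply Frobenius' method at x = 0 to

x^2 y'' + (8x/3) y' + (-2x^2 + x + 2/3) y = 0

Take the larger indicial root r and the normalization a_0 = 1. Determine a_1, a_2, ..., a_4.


Write in Frobenius form y'' + (p(x)/x) y' + (q(x)/x^2) y = 0:
  p(x) = 8/3,  q(x) = -2x^2 + x + 2/3.
Indicial equation: r(r-1) + (8/3) r + (2/3) = 0 -> roots r_1 = -2/3, r_2 = -1.
Take r = r_1 = -2/3. Let y(x) = x^r sum_{n>=0} a_n x^n with a_0 = 1.
Substitute y = x^r sum a_n x^n and match x^{r+n}. The recurrence is
  D(n) a_n + 1 a_{n-1} - 2 a_{n-2} = 0,  where D(n) = (r+n)(r+n-1) + (8/3)(r+n) + (2/3).
  a_n = [-1 a_{n-1} + 2 a_{n-2}] / D(n).
Since the indicial polynomial factors as (r - r_1)(r - r_2), D(n) = (r_1 + n - r_1)(r_1 + n - r_2) = n(n + 1/3).
Evaluating step by step (a_0 = 1):
  n = 1: D(1) = 1(1 + 1/3) = 4/3; numerator = -1(1) = -1; a_1 = (-1)/(4/3) = -3/4
  n = 2: D(2) = 2(2 + 1/3) = 14/3; numerator = -1(-3/4) + 2(1) = 11/4; a_2 = (11/4)/(14/3) = 33/56
  n = 3: D(3) = 3(3 + 1/3) = 10; numerator = -1(33/56) + 2(-3/4) = -117/56; a_3 = (-117/56)/(10) = -117/560
  n = 4: D(4) = 4(4 + 1/3) = 52/3; numerator = -1(-117/560) + 2(33/56) = 111/80; a_4 = (111/80)/(52/3) = 333/4160

r = -2/3; a_0 = 1; a_1 = -3/4; a_2 = 33/56; a_3 = -117/560; a_4 = 333/4160


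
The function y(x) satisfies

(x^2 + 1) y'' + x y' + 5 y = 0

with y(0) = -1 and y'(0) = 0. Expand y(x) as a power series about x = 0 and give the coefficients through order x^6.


Ansatz: y(x) = sum_{n>=0} a_n x^n, so y'(x) = sum_{n>=1} n a_n x^(n-1) and y''(x) = sum_{n>=2} n(n-1) a_n x^(n-2).
Substitute into P(x) y'' + Q(x) y' + R(x) y = 0 with P(x) = x^2 + 1, Q(x) = x, R(x) = 5, and match powers of x.
Initial conditions: a_0 = -1, a_1 = 0.
Setting the coefficient of each power of x to zero and solving order by order (substituting the coefficients already found):
  x^0: 2 a_2 + 5 a_0 = 0  ->  2 a_2 = -5 a_0 = 5  ->  a_2 = 5/2
  x^1: 6 a_3 + 6 a_1 = 0  ->  6 a_3 = -6 a_1 = 0  ->  a_3 = 0
  x^2: 12 a_4 + 9 a_2 = 0  ->  12 a_4 = -9 a_2 = -45/2  ->  a_4 = -15/8
  x^3: 20 a_5 + 14 a_3 = 0  ->  20 a_5 = -14 a_3 = 0  ->  a_5 = 0
  x^4: 30 a_6 + 21 a_4 = 0  ->  30 a_6 = -21 a_4 = 315/8  ->  a_6 = 21/16
Truncated series: y(x) = -1 + (5/2) x^2 - (15/8) x^4 + (21/16) x^6 + O(x^7).

a_0 = -1; a_1 = 0; a_2 = 5/2; a_3 = 0; a_4 = -15/8; a_5 = 0; a_6 = 21/16


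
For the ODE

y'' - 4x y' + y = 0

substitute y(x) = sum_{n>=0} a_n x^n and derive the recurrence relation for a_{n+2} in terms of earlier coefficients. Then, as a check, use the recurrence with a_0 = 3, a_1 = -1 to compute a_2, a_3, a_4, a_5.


Substitute y = sum_n a_n x^n.
y''(x) has coefficient (n+2)(n+1) a_{n+2} at x^n;
-4 x y'(x) has coefficient -4 n a_n at x^n (shift);
y(x) has coefficient 1 a_n at x^n.
Matching x^n: (n+2)(n+1) a_{n+2} + (-4n + 1) a_n = 0.
Thus a_{n+2} = (4n - 1) / ((n+1)(n+2)) * a_n.

Check with a_0 = 3, a_1 = -1 (apply the recurrence for n = 0, 1, 2, 3): a_0 = 3, a_1 = -1, a_2 = -3/2, a_3 = -1/2, a_4 = -7/8, a_5 = -11/40.

a_(n+2) = (4n - 1) / ((n+1)(n+2)) * a_n; check: a_0 = 3, a_1 = -1, a_2 = -3/2, a_3 = -1/2, a_4 = -7/8, a_5 = -11/40


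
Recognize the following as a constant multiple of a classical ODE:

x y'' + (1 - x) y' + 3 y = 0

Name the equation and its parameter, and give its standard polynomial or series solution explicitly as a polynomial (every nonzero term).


The equation is already in a standard form:  x y'' + (1 - x) y' + 3 y = 0.
This matches the Laguerre equation x y'' + (1 - x) y' + n y = 0 with n = 3; the polynomial solution is L_3(x).
With y = sum_k a_k x^k, matching x^k gives (k+1)k a_{k+1} + (k+1) a_{k+1} - k a_k + n a_k = 0, i.e. (k+1)^2 a_{k+1} = (k - n) a_k = (k - 3) a_k. The right side vanishes at k = 3, so the series terminates at degree 3.
Standard normalization L_n(0) = 1 gives a_0 = 1. Work upward with a_{k+1} = (k - 3) a_k / (k+1)^2:
  a_1 = (0 - 3)(1) / 1^2 = -3/1 = -3
  a_2 = (1 - 3)(-3) / 2^2 = 6/4 = 3/2
  a_3 = (2 - 3)(3/2) / 3^2 = (-3/2)/9 = -1/6
Hence L_3(x) = -x^3/6 + 3 x^2/2 - 3 x + 1.

L_3(x); series = -x^3/6 + 3 x^2/2 - 3 x + 1


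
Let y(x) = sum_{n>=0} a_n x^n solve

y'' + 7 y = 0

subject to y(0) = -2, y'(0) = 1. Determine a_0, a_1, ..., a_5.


Ansatz: y(x) = sum_{n>=0} a_n x^n, so y'(x) = sum_{n>=1} n a_n x^(n-1) and y''(x) = sum_{n>=2} n(n-1) a_n x^(n-2).
Substitute into P(x) y'' + Q(x) y' + R(x) y = 0 with P(x) = 1, Q(x) = 0, R(x) = 7, and match powers of x.
Initial conditions: a_0 = -2, a_1 = 1.
Setting the coefficient of each power of x to zero and solving order by order (substituting the coefficients already found):
  x^0: 2 a_2 + 7 a_0 = 0  ->  2 a_2 = -7 a_0 = 14  ->  a_2 = 7
  x^1: 6 a_3 + 7 a_1 = 0  ->  6 a_3 = -7 a_1 = -7  ->  a_3 = -7/6
  x^2: 12 a_4 + 7 a_2 = 0  ->  12 a_4 = -7 a_2 = -49  ->  a_4 = -49/12
  x^3: 20 a_5 + 7 a_3 = 0  ->  20 a_5 = -7 a_3 = 49/6  ->  a_5 = 49/120
Truncated series: y(x) = -2 + x + 7 x^2 - (7/6) x^3 - (49/12) x^4 + (49/120) x^5 + O(x^6).

a_0 = -2; a_1 = 1; a_2 = 7; a_3 = -7/6; a_4 = -49/12; a_5 = 49/120


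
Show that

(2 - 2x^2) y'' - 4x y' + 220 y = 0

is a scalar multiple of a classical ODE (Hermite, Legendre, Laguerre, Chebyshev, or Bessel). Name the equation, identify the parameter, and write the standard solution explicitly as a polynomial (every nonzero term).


All three coefficients share the factor 2; dividing through by 2 gives  (1 - x^2) y'' - 2x y' + 110 y = 0.
This matches the Legendre equation (1 - x^2) y'' - 2x y' + n(n+1) y = 0 (note the -2x y' term) with n(n+1) = 110, so n = 10; the polynomial solution is P_10(x).
With y = sum_k a_k x^k, matching x^k gives (k+2)(k+1) a_{k+2} = [k(k+1) - n(n+1)] a_k = (k - 10)(k + 11) a_k. The right side vanishes at k = 10, so the series with the parity of 10 terminates at degree 10.
Standard normalization (P_n(1) = 1): leading coefficient (2n)!/(2^n (n!)^2) = 2432902008176640000/(1024*13168189440000) = 46189/256, so a_10 = 46189/256. Work downward with a_k = (k+1)(k+2) a_{k+2} / ((k - 10)(k + 11)):
  a_8 = (9)(10)(46189/256) / ((8 - 10)(8 + 11)) = (2078505/128)/(-38) = -109395/256
  a_6 = (7)(8)(-109395/256) / ((6 - 10)(6 + 11)) = (-765765/32)/(-68) = 45045/128
  a_4 = (5)(6)(45045/128) / ((4 - 10)(4 + 11)) = (675675/64)/(-90) = -15015/128
  a_2 = (3)(4)(-15015/128) / ((2 - 10)(2 + 11)) = (-45045/32)/(-104) = 3465/256
  a_0 = (1)(2)(3465/256) / ((0 - 10)(0 + 11)) = (3465/128)/(-110) = -63/256
Hence P_10(x) = 46189 x^10/256 - 109395 x^8/256 + 45045 x^6/128 - 15015 x^4/128 + 3465 x^2/256 - 63/256.

P_10(x); series = 46189 x^10/256 - 109395 x^8/256 + 45045 x^6/128 - 15015 x^4/128 + 3465 x^2/256 - 63/256


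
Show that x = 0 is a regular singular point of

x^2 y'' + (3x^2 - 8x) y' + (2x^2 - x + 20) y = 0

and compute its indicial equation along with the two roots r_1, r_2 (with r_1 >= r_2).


Divide by x^2 to reach normal form y'' + P_1(x) y' + P_2(x) y = 0 with P_1(x) = 3 - 8/x and P_2(x) = 2 - 1/x + 20/x^2.
x = 0 is a singular point because the y'-coefficient 3 - 8/x has a pole at x = 0 and the y-coefficient 2 - 1/x + 20/x^2 has a pole at x = 0.
It is a regular singular point because x P_1(x) = p(x) = 3x - 8 and x^2 P_2(x) = q(x) = 2x^2 - x + 20 are polynomials, hence analytic at x = 0.
p(0) = -8,  q(0) = 20.
Indicial equation: r(r-1) + p(0) r + q(0) = 0, i.e. r^2 + (p(0) - 1) r + q(0) = 0, i.e. r^2 - 9 r + 20 = 0.
Discriminant: (-9)^2 - 4(20) = 1, so r = (9 ± 1)/2.
Solving: r_1 = 5, r_2 = 4.

indicial: r^2 - 9 r + 20 = 0; roots r_1 = 5, r_2 = 4


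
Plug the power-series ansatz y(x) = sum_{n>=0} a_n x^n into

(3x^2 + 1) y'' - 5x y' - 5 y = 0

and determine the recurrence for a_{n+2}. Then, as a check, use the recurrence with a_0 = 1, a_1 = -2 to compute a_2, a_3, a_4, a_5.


Substitute y = sum_n a_n x^n.
(1 + 3 x^2) y'' contributes (n+2)(n+1) a_{n+2} + 3 n(n-1) a_n at x^n.
-5 x y'(x) contributes -5 n a_n at x^n.
-5 y(x) contributes -5 a_n at x^n.
Matching x^n: (n+2)(n+1) a_{n+2} + (3 n(n-1) - 5 n - 5) a_n = 0.
Thus a_{n+2} = (-3 n(n-1) + 5 n + 5) / ((n+1)(n+2)) * a_n.

Check with a_0 = 1, a_1 = -2 (apply the recurrence for n = 0, 1, 2, 3): a_0 = 1, a_1 = -2, a_2 = 5/2, a_3 = -10/3, a_4 = 15/8, a_5 = -1/3.

a_(n+2) = (-3 n(n-1) + 5 n + 5) / ((n+1)(n+2)) * a_n; check: a_0 = 1, a_1 = -2, a_2 = 5/2, a_3 = -10/3, a_4 = 15/8, a_5 = -1/3


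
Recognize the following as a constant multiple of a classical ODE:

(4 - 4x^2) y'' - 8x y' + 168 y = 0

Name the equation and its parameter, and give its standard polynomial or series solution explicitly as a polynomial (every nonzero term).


All three coefficients share the factor 4; dividing through by 4 gives  (1 - x^2) y'' - 2x y' + 42 y = 0.
This matches the Legendre equation (1 - x^2) y'' - 2x y' + n(n+1) y = 0 (note the -2x y' term) with n(n+1) = 42, so n = 6; the polynomial solution is P_6(x).
With y = sum_k a_k x^k, matching x^k gives (k+2)(k+1) a_{k+2} = [k(k+1) - n(n+1)] a_k = (k - 6)(k + 7) a_k. The right side vanishes at k = 6, so the series with the parity of 6 terminates at degree 6.
Standard normalization (P_n(1) = 1): leading coefficient (2n)!/(2^n (n!)^2) = 479001600/(64*518400) = 231/16, so a_6 = 231/16. Work downward with a_k = (k+1)(k+2) a_{k+2} / ((k - 6)(k + 7)):
  a_4 = (5)(6)(231/16) / ((4 - 6)(4 + 7)) = (3465/8)/(-22) = -315/16
  a_2 = (3)(4)(-315/16) / ((2 - 6)(2 + 7)) = (-945/4)/(-36) = 105/16
  a_0 = (1)(2)(105/16) / ((0 - 6)(0 + 7)) = (105/8)/(-42) = -5/16
Hence P_6(x) = 231 x^6/16 - 315 x^4/16 + 105 x^2/16 - 5/16.

P_6(x); series = 231 x^6/16 - 315 x^4/16 + 105 x^2/16 - 5/16


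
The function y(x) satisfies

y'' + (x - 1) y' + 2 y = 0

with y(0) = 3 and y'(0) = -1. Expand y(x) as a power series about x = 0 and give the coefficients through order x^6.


Ansatz: y(x) = sum_{n>=0} a_n x^n, so y'(x) = sum_{n>=1} n a_n x^(n-1) and y''(x) = sum_{n>=2} n(n-1) a_n x^(n-2).
Substitute into P(x) y'' + Q(x) y' + R(x) y = 0 with P(x) = 1, Q(x) = x - 1, R(x) = 2, and match powers of x.
Initial conditions: a_0 = 3, a_1 = -1.
Setting the coefficient of each power of x to zero and solving order by order (substituting the coefficients already found):
  x^0: 2 a_2 - a_1 + 2 a_0 = 0  ->  2 a_2 = a_1 - 2 a_0 = -7  ->  a_2 = -7/2
  x^1: 6 a_3 - 2 a_2 + 3 a_1 = 0  ->  6 a_3 = 2 a_2 - 3 a_1 = -4  ->  a_3 = -2/3
  x^2: 12 a_4 - 3 a_3 + 4 a_2 = 0  ->  12 a_4 = 3 a_3 - 4 a_2 = 12  ->  a_4 = 1
  x^3: 20 a_5 - 4 a_4 + 5 a_3 = 0  ->  20 a_5 = 4 a_4 - 5 a_3 = 22/3  ->  a_5 = 11/30
  x^4: 30 a_6 - 5 a_5 + 6 a_4 = 0  ->  30 a_6 = 5 a_5 - 6 a_4 = -25/6  ->  a_6 = -5/36
Truncated series: y(x) = 3 - x - (7/2) x^2 - (2/3) x^3 + x^4 + (11/30) x^5 - (5/36) x^6 + O(x^7).

a_0 = 3; a_1 = -1; a_2 = -7/2; a_3 = -2/3; a_4 = 1; a_5 = 11/30; a_6 = -5/36


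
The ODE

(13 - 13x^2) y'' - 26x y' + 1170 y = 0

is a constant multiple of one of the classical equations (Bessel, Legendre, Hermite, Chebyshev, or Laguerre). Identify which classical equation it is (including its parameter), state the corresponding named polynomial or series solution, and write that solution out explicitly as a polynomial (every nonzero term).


All three coefficients share the factor 13; dividing through by 13 gives  (1 - x^2) y'' - 2x y' + 90 y = 0.
This matches the Legendre equation (1 - x^2) y'' - 2x y' + n(n+1) y = 0 (note the -2x y' term) with n(n+1) = 90, so n = 9; the polynomial solution is P_9(x).
With y = sum_k a_k x^k, matching x^k gives (k+2)(k+1) a_{k+2} = [k(k+1) - n(n+1)] a_k = (k - 9)(k + 10) a_k. The right side vanishes at k = 9, so the series with the parity of 9 terminates at degree 9.
Standard normalization (P_n(1) = 1): leading coefficient (2n)!/(2^n (n!)^2) = 6402373705728000/(512*131681894400) = 12155/128, so a_9 = 12155/128. Work downward with a_k = (k+1)(k+2) a_{k+2} / ((k - 9)(k + 10)):
  a_7 = (8)(9)(12155/128) / ((7 - 9)(7 + 10)) = (109395/16)/(-34) = -6435/32
  a_5 = (6)(7)(-6435/32) / ((5 - 9)(5 + 10)) = (-135135/16)/(-60) = 9009/64
  a_3 = (4)(5)(9009/64) / ((3 - 9)(3 + 10)) = (45045/16)/(-78) = -1155/32
  a_1 = (2)(3)(-1155/32) / ((1 - 9)(1 + 10)) = (-3465/16)/(-88) = 315/128
Hence P_9(x) = 12155 x^9/128 - 6435 x^7/32 + 9009 x^5/64 - 1155 x^3/32 + 315 x/128.

P_9(x); series = 12155 x^9/128 - 6435 x^7/32 + 9009 x^5/64 - 1155 x^3/32 + 315 x/128


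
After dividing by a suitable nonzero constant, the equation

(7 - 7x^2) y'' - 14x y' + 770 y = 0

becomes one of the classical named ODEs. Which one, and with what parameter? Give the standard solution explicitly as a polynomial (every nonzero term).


All three coefficients share the factor 7; dividing through by 7 gives  (1 - x^2) y'' - 2x y' + 110 y = 0.
This matches the Legendre equation (1 - x^2) y'' - 2x y' + n(n+1) y = 0 (note the -2x y' term) with n(n+1) = 110, so n = 10; the polynomial solution is P_10(x).
With y = sum_k a_k x^k, matching x^k gives (k+2)(k+1) a_{k+2} = [k(k+1) - n(n+1)] a_k = (k - 10)(k + 11) a_k. The right side vanishes at k = 10, so the series with the parity of 10 terminates at degree 10.
Standard normalization (P_n(1) = 1): leading coefficient (2n)!/(2^n (n!)^2) = 2432902008176640000/(1024*13168189440000) = 46189/256, so a_10 = 46189/256. Work downward with a_k = (k+1)(k+2) a_{k+2} / ((k - 10)(k + 11)):
  a_8 = (9)(10)(46189/256) / ((8 - 10)(8 + 11)) = (2078505/128)/(-38) = -109395/256
  a_6 = (7)(8)(-109395/256) / ((6 - 10)(6 + 11)) = (-765765/32)/(-68) = 45045/128
  a_4 = (5)(6)(45045/128) / ((4 - 10)(4 + 11)) = (675675/64)/(-90) = -15015/128
  a_2 = (3)(4)(-15015/128) / ((2 - 10)(2 + 11)) = (-45045/32)/(-104) = 3465/256
  a_0 = (1)(2)(3465/256) / ((0 - 10)(0 + 11)) = (3465/128)/(-110) = -63/256
Hence P_10(x) = 46189 x^10/256 - 109395 x^8/256 + 45045 x^6/128 - 15015 x^4/128 + 3465 x^2/256 - 63/256.

P_10(x); series = 46189 x^10/256 - 109395 x^8/256 + 45045 x^6/128 - 15015 x^4/128 + 3465 x^2/256 - 63/256


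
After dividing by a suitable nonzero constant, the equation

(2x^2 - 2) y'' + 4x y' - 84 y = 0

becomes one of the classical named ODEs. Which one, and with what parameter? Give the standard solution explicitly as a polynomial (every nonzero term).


All three coefficients share the factor -2; dividing through by -2 gives  (1 - x^2) y'' - 2x y' + 42 y = 0.
This matches the Legendre equation (1 - x^2) y'' - 2x y' + n(n+1) y = 0 (note the -2x y' term) with n(n+1) = 42, so n = 6; the polynomial solution is P_6(x).
With y = sum_k a_k x^k, matching x^k gives (k+2)(k+1) a_{k+2} = [k(k+1) - n(n+1)] a_k = (k - 6)(k + 7) a_k. The right side vanishes at k = 6, so the series with the parity of 6 terminates at degree 6.
Standard normalization (P_n(1) = 1): leading coefficient (2n)!/(2^n (n!)^2) = 479001600/(64*518400) = 231/16, so a_6 = 231/16. Work downward with a_k = (k+1)(k+2) a_{k+2} / ((k - 6)(k + 7)):
  a_4 = (5)(6)(231/16) / ((4 - 6)(4 + 7)) = (3465/8)/(-22) = -315/16
  a_2 = (3)(4)(-315/16) / ((2 - 6)(2 + 7)) = (-945/4)/(-36) = 105/16
  a_0 = (1)(2)(105/16) / ((0 - 6)(0 + 7)) = (105/8)/(-42) = -5/16
Hence P_6(x) = 231 x^6/16 - 315 x^4/16 + 105 x^2/16 - 5/16.

P_6(x); series = 231 x^6/16 - 315 x^4/16 + 105 x^2/16 - 5/16


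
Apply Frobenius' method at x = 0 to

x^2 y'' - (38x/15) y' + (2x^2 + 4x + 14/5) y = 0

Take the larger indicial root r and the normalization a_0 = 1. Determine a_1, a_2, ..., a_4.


Write in Frobenius form y'' + (p(x)/x) y' + (q(x)/x^2) y = 0:
  p(x) = -38/15,  q(x) = 2x^2 + 4x + 14/5.
Indicial equation: r(r-1) + (-38/15) r + (14/5) = 0 -> roots r_1 = 7/3, r_2 = 6/5.
Take r = r_1 = 7/3. Let y(x) = x^r sum_{n>=0} a_n x^n with a_0 = 1.
Substitute y = x^r sum a_n x^n and match x^{r+n}. The recurrence is
  D(n) a_n + 4 a_{n-1} + 2 a_{n-2} = 0,  where D(n) = (r+n)(r+n-1) + (-38/15)(r+n) + (14/5).
  a_n = [-4 a_{n-1} - 2 a_{n-2}] / D(n).
Since the indicial polynomial factors as (r - r_1)(r - r_2), D(n) = (r_1 + n - r_1)(r_1 + n - r_2) = n(n + 17/15).
Evaluating step by step (a_0 = 1):
  n = 1: D(1) = 1(1 + 17/15) = 32/15; numerator = -4(1) = -4; a_1 = (-4)/(32/15) = -15/8
  n = 2: D(2) = 2(2 + 17/15) = 94/15; numerator = -4(-15/8) - 2(1) = 11/2; a_2 = (11/2)/(94/15) = 165/188
  n = 3: D(3) = 3(3 + 17/15) = 62/5; numerator = -4(165/188) - 2(-15/8) = 45/188; a_3 = (45/188)/(62/5) = 225/11656
  n = 4: D(4) = 4(4 + 17/15) = 308/15; numerator = -4(225/11656) - 2(165/188) = -2670/1457; a_4 = (-2670/1457)/(308/15) = -20025/224378

r = 7/3; a_0 = 1; a_1 = -15/8; a_2 = 165/188; a_3 = 225/11656; a_4 = -20025/224378


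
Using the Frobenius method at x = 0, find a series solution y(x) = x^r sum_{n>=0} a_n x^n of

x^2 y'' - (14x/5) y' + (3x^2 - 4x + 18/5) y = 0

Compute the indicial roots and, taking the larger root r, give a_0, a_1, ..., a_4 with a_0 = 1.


Write in Frobenius form y'' + (p(x)/x) y' + (q(x)/x^2) y = 0:
  p(x) = -14/5,  q(x) = 3x^2 - 4x + 18/5.
Indicial equation: r(r-1) + (-14/5) r + (18/5) = 0 -> roots r_1 = 2, r_2 = 9/5.
Take r = r_1 = 2. Let y(x) = x^r sum_{n>=0} a_n x^n with a_0 = 1.
Substitute y = x^r sum a_n x^n and match x^{r+n}. The recurrence is
  D(n) a_n - 4 a_{n-1} + 3 a_{n-2} = 0,  where D(n) = (r+n)(r+n-1) + (-14/5)(r+n) + (18/5).
  a_n = [4 a_{n-1} - 3 a_{n-2}] / D(n).
Since the indicial polynomial factors as (r - r_1)(r - r_2), D(n) = (r_1 + n - r_1)(r_1 + n - r_2) = n(n + 1/5).
Evaluating step by step (a_0 = 1):
  n = 1: D(1) = 1(1 + 1/5) = 6/5; numerator = 4(1) = 4; a_1 = (4)/(6/5) = 10/3
  n = 2: D(2) = 2(2 + 1/5) = 22/5; numerator = 4(10/3) - 3(1) = 31/3; a_2 = (31/3)/(22/5) = 155/66
  n = 3: D(3) = 3(3 + 1/5) = 48/5; numerator = 4(155/66) - 3(10/3) = -20/33; a_3 = (-20/33)/(48/5) = -25/396
  n = 4: D(4) = 4(4 + 1/5) = 84/5; numerator = 4(-25/396) - 3(155/66) = -1445/198; a_4 = (-1445/198)/(84/5) = -7225/16632

r = 2; a_0 = 1; a_1 = 10/3; a_2 = 155/66; a_3 = -25/396; a_4 = -7225/16632


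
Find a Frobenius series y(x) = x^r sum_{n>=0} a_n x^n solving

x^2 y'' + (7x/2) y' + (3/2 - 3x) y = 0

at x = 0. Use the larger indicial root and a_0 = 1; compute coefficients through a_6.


Write in Frobenius form y'' + (p(x)/x) y' + (q(x)/x^2) y = 0:
  p(x) = 7/2,  q(x) = 3/2 - 3x.
Indicial equation: r(r-1) + (7/2) r + (3/2) = 0 -> roots r_1 = -1, r_2 = -3/2.
Take r = r_1 = -1. Let y(x) = x^r sum_{n>=0} a_n x^n with a_0 = 1.
Substitute y = x^r sum a_n x^n and match x^{r+n}. The recurrence is
  D(n) a_n - 3 a_{n-1} = 0,  where D(n) = (r+n)(r+n-1) + (7/2)(r+n) + (3/2).
  a_n = 3 / D(n) * a_{n-1}.
Since the indicial polynomial factors as (r - r_1)(r - r_2), D(n) = (r_1 + n - r_1)(r_1 + n - r_2) = n(n + 1/2).
Evaluating step by step (a_0 = 1):
  n = 1: D(1) = 1(1 + 1/2) = 3/2; numerator = 3(1) = 3; a_1 = (3)/(3/2) = 2
  n = 2: D(2) = 2(2 + 1/2) = 5; numerator = 3(2) = 6; a_2 = (6)/(5) = 6/5
  n = 3: D(3) = 3(3 + 1/2) = 21/2; numerator = 3(6/5) = 18/5; a_3 = (18/5)/(21/2) = 12/35
  n = 4: D(4) = 4(4 + 1/2) = 18; numerator = 3(12/35) = 36/35; a_4 = (36/35)/(18) = 2/35
  n = 5: D(5) = 5(5 + 1/2) = 55/2; numerator = 3(2/35) = 6/35; a_5 = (6/35)/(55/2) = 12/1925
  n = 6: D(6) = 6(6 + 1/2) = 39; numerator = 3(12/1925) = 36/1925; a_6 = (36/1925)/(39) = 12/25025

r = -1; a_0 = 1; a_1 = 2; a_2 = 6/5; a_3 = 12/35; a_4 = 2/35; a_5 = 12/1925; a_6 = 12/25025


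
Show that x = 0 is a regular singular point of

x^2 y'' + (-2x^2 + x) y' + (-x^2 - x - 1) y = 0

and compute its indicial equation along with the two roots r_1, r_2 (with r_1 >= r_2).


Divide by x^2 to reach normal form y'' + P_1(x) y' + P_2(x) y = 0 with P_1(x) = -2 + 1/x and P_2(x) = -1 - 1/x - 1/x^2.
x = 0 is a singular point because the y'-coefficient -2 + 1/x has a pole at x = 0 and the y-coefficient -1 - 1/x - 1/x^2 has a pole at x = 0.
It is a regular singular point because x P_1(x) = p(x) = 1 - 2x and x^2 P_2(x) = q(x) = -x^2 - x - 1 are polynomials, hence analytic at x = 0.
p(0) = 1,  q(0) = -1.
Indicial equation: r(r-1) + p(0) r + q(0) = 0, i.e. r^2 + (p(0) - 1) r + q(0) = 0, i.e. r^2 - 1 = 0.
Discriminant: (0)^2 - 4(-1) = 4, so r = (0 ± 2)/2.
Solving: r_1 = 1, r_2 = -1.

indicial: r^2 - 1 = 0; roots r_1 = 1, r_2 = -1


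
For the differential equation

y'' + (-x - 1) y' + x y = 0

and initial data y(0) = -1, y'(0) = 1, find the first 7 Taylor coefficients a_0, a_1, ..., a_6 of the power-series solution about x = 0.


Ansatz: y(x) = sum_{n>=0} a_n x^n, so y'(x) = sum_{n>=1} n a_n x^(n-1) and y''(x) = sum_{n>=2} n(n-1) a_n x^(n-2).
Substitute into P(x) y'' + Q(x) y' + R(x) y = 0 with P(x) = 1, Q(x) = -x - 1, R(x) = x, and match powers of x.
Initial conditions: a_0 = -1, a_1 = 1.
Setting the coefficient of each power of x to zero and solving order by order (substituting the coefficients already found):
  x^0: 2 a_2 - a_1 = 0  ->  2 a_2 = a_1 = 1  ->  a_2 = 1/2
  x^1: 6 a_3 - 2 a_2 - a_1 + a_0 = 0  ->  6 a_3 = 2 a_2 + a_1 - a_0 = 3  ->  a_3 = 1/2
  x^2: 12 a_4 - 3 a_3 - 2 a_2 + a_1 = 0  ->  12 a_4 = 3 a_3 + 2 a_2 - a_1 = 3/2  ->  a_4 = 1/8
  x^3: 20 a_5 - 4 a_4 - 3 a_3 + a_2 = 0  ->  20 a_5 = 4 a_4 + 3 a_3 - a_2 = 3/2  ->  a_5 = 3/40
  x^4: 30 a_6 - 5 a_5 - 4 a_4 + a_3 = 0  ->  30 a_6 = 5 a_5 + 4 a_4 - a_3 = 3/8  ->  a_6 = 1/80
Truncated series: y(x) = -1 + x + (1/2) x^2 + (1/2) x^3 + (1/8) x^4 + (3/40) x^5 + (1/80) x^6 + O(x^7).

a_0 = -1; a_1 = 1; a_2 = 1/2; a_3 = 1/2; a_4 = 1/8; a_5 = 3/40; a_6 = 1/80


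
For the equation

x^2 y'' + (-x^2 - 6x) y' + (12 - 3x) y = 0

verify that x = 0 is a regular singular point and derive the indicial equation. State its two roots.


Divide by x^2 to reach normal form y'' + P_1(x) y' + P_2(x) y = 0 with P_1(x) = -1 - 6/x and P_2(x) = -3/x + 12/x^2.
x = 0 is a singular point because the y'-coefficient -1 - 6/x has a pole at x = 0 and the y-coefficient -3/x + 12/x^2 has a pole at x = 0.
It is a regular singular point because x P_1(x) = p(x) = -x - 6 and x^2 P_2(x) = q(x) = 12 - 3x are polynomials, hence analytic at x = 0.
p(0) = -6,  q(0) = 12.
Indicial equation: r(r-1) + p(0) r + q(0) = 0, i.e. r^2 + (p(0) - 1) r + q(0) = 0, i.e. r^2 - 7 r + 12 = 0.
Discriminant: (-7)^2 - 4(12) = 1, so r = (7 ± 1)/2.
Solving: r_1 = 4, r_2 = 3.

indicial: r^2 - 7 r + 12 = 0; roots r_1 = 4, r_2 = 3


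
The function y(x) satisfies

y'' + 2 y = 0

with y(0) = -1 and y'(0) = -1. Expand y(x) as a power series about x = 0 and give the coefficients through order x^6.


Ansatz: y(x) = sum_{n>=0} a_n x^n, so y'(x) = sum_{n>=1} n a_n x^(n-1) and y''(x) = sum_{n>=2} n(n-1) a_n x^(n-2).
Substitute into P(x) y'' + Q(x) y' + R(x) y = 0 with P(x) = 1, Q(x) = 0, R(x) = 2, and match powers of x.
Initial conditions: a_0 = -1, a_1 = -1.
Setting the coefficient of each power of x to zero and solving order by order (substituting the coefficients already found):
  x^0: 2 a_2 + 2 a_0 = 0  ->  2 a_2 = -2 a_0 = 2  ->  a_2 = 1
  x^1: 6 a_3 + 2 a_1 = 0  ->  6 a_3 = -2 a_1 = 2  ->  a_3 = 1/3
  x^2: 12 a_4 + 2 a_2 = 0  ->  12 a_4 = -2 a_2 = -2  ->  a_4 = -1/6
  x^3: 20 a_5 + 2 a_3 = 0  ->  20 a_5 = -2 a_3 = -2/3  ->  a_5 = -1/30
  x^4: 30 a_6 + 2 a_4 = 0  ->  30 a_6 = -2 a_4 = 1/3  ->  a_6 = 1/90
Truncated series: y(x) = -1 - x + x^2 + (1/3) x^3 - (1/6) x^4 - (1/30) x^5 + (1/90) x^6 + O(x^7).

a_0 = -1; a_1 = -1; a_2 = 1; a_3 = 1/3; a_4 = -1/6; a_5 = -1/30; a_6 = 1/90


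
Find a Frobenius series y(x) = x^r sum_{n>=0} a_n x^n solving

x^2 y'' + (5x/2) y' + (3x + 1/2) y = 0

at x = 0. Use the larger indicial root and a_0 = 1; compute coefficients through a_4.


Write in Frobenius form y'' + (p(x)/x) y' + (q(x)/x^2) y = 0:
  p(x) = 5/2,  q(x) = 3x + 1/2.
Indicial equation: r(r-1) + (5/2) r + (1/2) = 0 -> roots r_1 = -1/2, r_2 = -1.
Take r = r_1 = -1/2. Let y(x) = x^r sum_{n>=0} a_n x^n with a_0 = 1.
Substitute y = x^r sum a_n x^n and match x^{r+n}. The recurrence is
  D(n) a_n + 3 a_{n-1} = 0,  where D(n) = (r+n)(r+n-1) + (5/2)(r+n) + (1/2).
  a_n = -3 / D(n) * a_{n-1}.
Since the indicial polynomial factors as (r - r_1)(r - r_2), D(n) = (r_1 + n - r_1)(r_1 + n - r_2) = n(n + 1/2).
Evaluating step by step (a_0 = 1):
  n = 1: D(1) = 1(1 + 1/2) = 3/2; numerator = -3(1) = -3; a_1 = (-3)/(3/2) = -2
  n = 2: D(2) = 2(2 + 1/2) = 5; numerator = -3(-2) = 6; a_2 = (6)/(5) = 6/5
  n = 3: D(3) = 3(3 + 1/2) = 21/2; numerator = -3(6/5) = -18/5; a_3 = (-18/5)/(21/2) = -12/35
  n = 4: D(4) = 4(4 + 1/2) = 18; numerator = -3(-12/35) = 36/35; a_4 = (36/35)/(18) = 2/35

r = -1/2; a_0 = 1; a_1 = -2; a_2 = 6/5; a_3 = -12/35; a_4 = 2/35


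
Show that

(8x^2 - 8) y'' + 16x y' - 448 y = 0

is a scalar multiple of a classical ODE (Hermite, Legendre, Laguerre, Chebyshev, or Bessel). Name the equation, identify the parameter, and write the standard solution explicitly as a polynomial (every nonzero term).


All three coefficients share the factor -8; dividing through by -8 gives  (1 - x^2) y'' - 2x y' + 56 y = 0.
This matches the Legendre equation (1 - x^2) y'' - 2x y' + n(n+1) y = 0 (note the -2x y' term) with n(n+1) = 56, so n = 7; the polynomial solution is P_7(x).
With y = sum_k a_k x^k, matching x^k gives (k+2)(k+1) a_{k+2} = [k(k+1) - n(n+1)] a_k = (k - 7)(k + 8) a_k. The right side vanishes at k = 7, so the series with the parity of 7 terminates at degree 7.
Standard normalization (P_n(1) = 1): leading coefficient (2n)!/(2^n (n!)^2) = 87178291200/(128*25401600) = 429/16, so a_7 = 429/16. Work downward with a_k = (k+1)(k+2) a_{k+2} / ((k - 7)(k + 8)):
  a_5 = (6)(7)(429/16) / ((5 - 7)(5 + 8)) = (9009/8)/(-26) = -693/16
  a_3 = (4)(5)(-693/16) / ((3 - 7)(3 + 8)) = (-3465/4)/(-44) = 315/16
  a_1 = (2)(3)(315/16) / ((1 - 7)(1 + 8)) = (945/8)/(-54) = -35/16
Hence P_7(x) = 429 x^7/16 - 693 x^5/16 + 315 x^3/16 - 35 x/16.

P_7(x); series = 429 x^7/16 - 693 x^5/16 + 315 x^3/16 - 35 x/16


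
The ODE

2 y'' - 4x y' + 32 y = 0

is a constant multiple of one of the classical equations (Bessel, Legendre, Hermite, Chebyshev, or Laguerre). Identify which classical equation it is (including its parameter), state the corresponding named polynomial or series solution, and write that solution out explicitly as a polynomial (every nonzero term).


All three coefficients share the factor 2; dividing through by 2 gives  y'' - 2x y' + 16 y = 0.
This matches the Hermite equation y'' - 2x y' + 2n y = 0 with 2n = 16, so n = 8; the polynomial solution is H_8(x).
With y = sum_k a_k x^k, matching x^k gives (k+2)(k+1) a_{k+2} = 2(k - n) a_k = 2(k - 8) a_k. The right side vanishes at k = 8, so the series with the parity of 8 terminates at degree 8.
Standard normalization: leading coefficient of H_n is 2^n, so a_8 = 2^8 = 256. Work downward with a_k = (k+1)(k+2) a_{k+2} / (2(k - n)):
  a_6 = (7)(8)(256) / (2(6 - 8)) = 14336/(-4) = -3584
  a_4 = (5)(6)(-3584) / (2(4 - 8)) = -107520/(-8) = 13440
  a_2 = (3)(4)(13440) / (2(2 - 8)) = 161280/(-12) = -13440
  a_0 = (1)(2)(-13440) / (2(0 - 8)) = -26880/(-16) = 1680
Hence H_8(x) = 256 x^8 - 3584 x^6 + 13440 x^4 - 13440 x^2 + 1680.

H_8(x); series = 256 x^8 - 3584 x^6 + 13440 x^4 - 13440 x^2 + 1680


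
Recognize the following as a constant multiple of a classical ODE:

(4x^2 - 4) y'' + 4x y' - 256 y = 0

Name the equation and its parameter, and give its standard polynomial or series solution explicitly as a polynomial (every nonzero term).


All three coefficients share the factor -4; dividing through by -4 gives  (1 - x^2) y'' - x y' + 64 y = 0.
This matches the Chebyshev equation (1 - x^2) y'' - x y' + n^2 y = 0 (note the -x y' term, not -2x y') with n^2 = 64, so n = 8; the polynomial solution is T_8(x).
With y = sum_k a_k x^k, matching x^k gives (k+2)(k+1) a_{k+2} = (k^2 - n^2) a_k = (k - 8)(k + 8) a_k. The right side vanishes at k = 8, so the series with the parity of 8 terminates at degree 8.
Standard normalization: leading coefficient of T_n is 2^(n-1), so a_8 = 2^7 = 128. Work downward with a_k = (k+1)(k+2) a_{k+2} / ((k - 8)(k + 8)):
  a_6 = (7)(8)(128) / ((6 - 8)(6 + 8)) = 7168/(-28) = -256
  a_4 = (5)(6)(-256) / ((4 - 8)(4 + 8)) = -7680/(-48) = 160
  a_2 = (3)(4)(160) / ((2 - 8)(2 + 8)) = 1920/(-60) = -32
  a_0 = (1)(2)(-32) / ((0 - 8)(0 + 8)) = -64/(-64) = 1
Hence T_8(x) = 128 x^8 - 256 x^6 + 160 x^4 - 32 x^2 + 1.

T_8(x); series = 128 x^8 - 256 x^6 + 160 x^4 - 32 x^2 + 1


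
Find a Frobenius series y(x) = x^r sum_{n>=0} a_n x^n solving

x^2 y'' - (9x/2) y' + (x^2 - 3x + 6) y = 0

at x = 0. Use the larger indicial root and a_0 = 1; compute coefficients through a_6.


Write in Frobenius form y'' + (p(x)/x) y' + (q(x)/x^2) y = 0:
  p(x) = -9/2,  q(x) = x^2 - 3x + 6.
Indicial equation: r(r-1) + (-9/2) r + (6) = 0 -> roots r_1 = 4, r_2 = 3/2.
Take r = r_1 = 4. Let y(x) = x^r sum_{n>=0} a_n x^n with a_0 = 1.
Substitute y = x^r sum a_n x^n and match x^{r+n}. The recurrence is
  D(n) a_n - 3 a_{n-1} + 1 a_{n-2} = 0,  where D(n) = (r+n)(r+n-1) + (-9/2)(r+n) + (6).
  a_n = [3 a_{n-1} - 1 a_{n-2}] / D(n).
Since the indicial polynomial factors as (r - r_1)(r - r_2), D(n) = (r_1 + n - r_1)(r_1 + n - r_2) = n(n + 5/2).
Evaluating step by step (a_0 = 1):
  n = 1: D(1) = 1(1 + 5/2) = 7/2; numerator = 3(1) = 3; a_1 = (3)/(7/2) = 6/7
  n = 2: D(2) = 2(2 + 5/2) = 9; numerator = 3(6/7) - 1(1) = 11/7; a_2 = (11/7)/(9) = 11/63
  n = 3: D(3) = 3(3 + 5/2) = 33/2; numerator = 3(11/63) - 1(6/7) = -1/3; a_3 = (-1/3)/(33/2) = -2/99
  n = 4: D(4) = 4(4 + 5/2) = 26; numerator = 3(-2/99) - 1(11/63) = -163/693; a_4 = (-163/693)/(26) = -163/18018
  n = 5: D(5) = 5(5 + 5/2) = 75/2; numerator = 3(-163/18018) - 1(-2/99) = -125/18018; a_5 = (-125/18018)/(75/2) = -5/27027
  n = 6: D(6) = 6(6 + 5/2) = 51; numerator = 3(-5/27027) - 1(-163/18018) = 17/2002; a_6 = (17/2002)/(51) = 1/6006

r = 4; a_0 = 1; a_1 = 6/7; a_2 = 11/63; a_3 = -2/99; a_4 = -163/18018; a_5 = -5/27027; a_6 = 1/6006


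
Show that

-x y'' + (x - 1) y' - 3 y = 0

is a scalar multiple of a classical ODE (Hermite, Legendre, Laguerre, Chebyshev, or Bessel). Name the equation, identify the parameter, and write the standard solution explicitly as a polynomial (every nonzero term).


All three coefficients share the factor -1; dividing through by -1 gives  x y'' + (1 - x) y' + 3 y = 0.
This matches the Laguerre equation x y'' + (1 - x) y' + n y = 0 with n = 3; the polynomial solution is L_3(x).
With y = sum_k a_k x^k, matching x^k gives (k+1)k a_{k+1} + (k+1) a_{k+1} - k a_k + n a_k = 0, i.e. (k+1)^2 a_{k+1} = (k - n) a_k = (k - 3) a_k. The right side vanishes at k = 3, so the series terminates at degree 3.
Standard normalization L_n(0) = 1 gives a_0 = 1. Work upward with a_{k+1} = (k - 3) a_k / (k+1)^2:
  a_1 = (0 - 3)(1) / 1^2 = -3/1 = -3
  a_2 = (1 - 3)(-3) / 2^2 = 6/4 = 3/2
  a_3 = (2 - 3)(3/2) / 3^2 = (-3/2)/9 = -1/6
Hence L_3(x) = -x^3/6 + 3 x^2/2 - 3 x + 1.

L_3(x); series = -x^3/6 + 3 x^2/2 - 3 x + 1


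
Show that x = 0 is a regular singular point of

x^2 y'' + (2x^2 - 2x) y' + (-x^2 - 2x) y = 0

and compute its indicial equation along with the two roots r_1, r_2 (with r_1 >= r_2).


Divide by x^2 to reach normal form y'' + P_1(x) y' + P_2(x) y = 0 with P_1(x) = 2 - 2/x and P_2(x) = -1 - 2/x.
x = 0 is a singular point because the y'-coefficient 2 - 2/x has a pole at x = 0 and the y-coefficient -1 - 2/x has a pole at x = 0.
It is a regular singular point because x P_1(x) = p(x) = 2x - 2 and x^2 P_2(x) = q(x) = -x^2 - 2x are polynomials, hence analytic at x = 0.
p(0) = -2,  q(0) = 0.
Indicial equation: r(r-1) + p(0) r + q(0) = 0, i.e. r^2 + (p(0) - 1) r + q(0) = 0, i.e. r^2 - 3 r = 0.
Discriminant: (-3)^2 - 4(0) = 9, so r = (3 ± 3)/2.
Solving: r_1 = 3, r_2 = 0.

indicial: r^2 - 3 r = 0; roots r_1 = 3, r_2 = 0


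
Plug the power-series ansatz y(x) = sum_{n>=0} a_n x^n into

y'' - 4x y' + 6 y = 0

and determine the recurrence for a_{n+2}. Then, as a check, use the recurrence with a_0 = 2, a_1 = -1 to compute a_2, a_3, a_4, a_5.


Substitute y = sum_n a_n x^n.
y''(x) has coefficient (n+2)(n+1) a_{n+2} at x^n;
-4 x y'(x) has coefficient -4 n a_n at x^n (shift);
6 y(x) has coefficient 6 a_n at x^n.
Matching x^n: (n+2)(n+1) a_{n+2} + (-4n + 6) a_n = 0.
Thus a_{n+2} = (4n - 6) / ((n+1)(n+2)) * a_n.

Check with a_0 = 2, a_1 = -1 (apply the recurrence for n = 0, 1, 2, 3): a_0 = 2, a_1 = -1, a_2 = -6, a_3 = 1/3, a_4 = -1, a_5 = 1/10.

a_(n+2) = (4n - 6) / ((n+1)(n+2)) * a_n; check: a_0 = 2, a_1 = -1, a_2 = -6, a_3 = 1/3, a_4 = -1, a_5 = 1/10


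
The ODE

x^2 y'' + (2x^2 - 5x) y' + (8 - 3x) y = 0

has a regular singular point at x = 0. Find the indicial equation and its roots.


Divide by x^2 to reach normal form y'' + P_1(x) y' + P_2(x) y = 0 with P_1(x) = 2 - 5/x and P_2(x) = -3/x + 8/x^2.
x = 0 is a singular point because the y'-coefficient 2 - 5/x has a pole at x = 0 and the y-coefficient -3/x + 8/x^2 has a pole at x = 0.
It is a regular singular point because x P_1(x) = p(x) = 2x - 5 and x^2 P_2(x) = q(x) = 8 - 3x are polynomials, hence analytic at x = 0.
p(0) = -5,  q(0) = 8.
Indicial equation: r(r-1) + p(0) r + q(0) = 0, i.e. r^2 + (p(0) - 1) r + q(0) = 0, i.e. r^2 - 6 r + 8 = 0.
Discriminant: (-6)^2 - 4(8) = 4, so r = (6 ± 2)/2.
Solving: r_1 = 4, r_2 = 2.

indicial: r^2 - 6 r + 8 = 0; roots r_1 = 4, r_2 = 2


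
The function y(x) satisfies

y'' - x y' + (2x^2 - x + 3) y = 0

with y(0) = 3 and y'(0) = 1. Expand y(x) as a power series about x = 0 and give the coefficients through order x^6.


Ansatz: y(x) = sum_{n>=0} a_n x^n, so y'(x) = sum_{n>=1} n a_n x^(n-1) and y''(x) = sum_{n>=2} n(n-1) a_n x^(n-2).
Substitute into P(x) y'' + Q(x) y' + R(x) y = 0 with P(x) = 1, Q(x) = -x, R(x) = 2x^2 - x + 3, and match powers of x.
Initial conditions: a_0 = 3, a_1 = 1.
Setting the coefficient of each power of x to zero and solving order by order (substituting the coefficients already found):
  x^0: 2 a_2 + 3 a_0 = 0  ->  2 a_2 = -3 a_0 = -9  ->  a_2 = -9/2
  x^1: 6 a_3 + 2 a_1 - a_0 = 0  ->  6 a_3 = -2 a_1 + a_0 = 1  ->  a_3 = 1/6
  x^2: 12 a_4 + a_2 - a_1 + 2 a_0 = 0  ->  12 a_4 = -a_2 + a_1 - 2 a_0 = -1/2  ->  a_4 = -1/24
  x^3: 20 a_5 - a_2 + 2 a_1 = 0  ->  20 a_5 = a_2 - 2 a_1 = -13/2  ->  a_5 = -13/40
  x^4: 30 a_6 - a_4 - a_3 + 2 a_2 = 0  ->  30 a_6 = a_4 + a_3 - 2 a_2 = 73/8  ->  a_6 = 73/240
Truncated series: y(x) = 3 + x - (9/2) x^2 + (1/6) x^3 - (1/24) x^4 - (13/40) x^5 + (73/240) x^6 + O(x^7).

a_0 = 3; a_1 = 1; a_2 = -9/2; a_3 = 1/6; a_4 = -1/24; a_5 = -13/40; a_6 = 73/240


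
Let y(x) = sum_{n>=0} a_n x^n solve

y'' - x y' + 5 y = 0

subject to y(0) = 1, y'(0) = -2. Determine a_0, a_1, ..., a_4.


Ansatz: y(x) = sum_{n>=0} a_n x^n, so y'(x) = sum_{n>=1} n a_n x^(n-1) and y''(x) = sum_{n>=2} n(n-1) a_n x^(n-2).
Substitute into P(x) y'' + Q(x) y' + R(x) y = 0 with P(x) = 1, Q(x) = -x, R(x) = 5, and match powers of x.
Initial conditions: a_0 = 1, a_1 = -2.
Setting the coefficient of each power of x to zero and solving order by order (substituting the coefficients already found):
  x^0: 2 a_2 + 5 a_0 = 0  ->  2 a_2 = -5 a_0 = -5  ->  a_2 = -5/2
  x^1: 6 a_3 + 4 a_1 = 0  ->  6 a_3 = -4 a_1 = 8  ->  a_3 = 4/3
  x^2: 12 a_4 + 3 a_2 = 0  ->  12 a_4 = -3 a_2 = 15/2  ->  a_4 = 5/8
Truncated series: y(x) = 1 - 2 x - (5/2) x^2 + (4/3) x^3 + (5/8) x^4 + O(x^5).

a_0 = 1; a_1 = -2; a_2 = -5/2; a_3 = 4/3; a_4 = 5/8


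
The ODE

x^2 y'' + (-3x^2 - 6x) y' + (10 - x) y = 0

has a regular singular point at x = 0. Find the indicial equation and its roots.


Divide by x^2 to reach normal form y'' + P_1(x) y' + P_2(x) y = 0 with P_1(x) = -3 - 6/x and P_2(x) = -1/x + 10/x^2.
x = 0 is a singular point because the y'-coefficient -3 - 6/x has a pole at x = 0 and the y-coefficient -1/x + 10/x^2 has a pole at x = 0.
It is a regular singular point because x P_1(x) = p(x) = -3x - 6 and x^2 P_2(x) = q(x) = 10 - x are polynomials, hence analytic at x = 0.
p(0) = -6,  q(0) = 10.
Indicial equation: r(r-1) + p(0) r + q(0) = 0, i.e. r^2 + (p(0) - 1) r + q(0) = 0, i.e. r^2 - 7 r + 10 = 0.
Discriminant: (-7)^2 - 4(10) = 9, so r = (7 ± 3)/2.
Solving: r_1 = 5, r_2 = 2.

indicial: r^2 - 7 r + 10 = 0; roots r_1 = 5, r_2 = 2


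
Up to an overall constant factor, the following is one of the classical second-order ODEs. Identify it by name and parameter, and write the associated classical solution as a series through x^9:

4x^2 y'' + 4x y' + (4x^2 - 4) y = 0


All three coefficients share the factor 4; dividing through by 4 gives  x^2 y'' + x y' + (x^2 - 1) y = 0.
This matches the Bessel equation x^2 y'' + x y' + (x^2 - nu^2) y = 0 with nu^2 = 1, so nu = 1; the solution bounded at x = 0 is J_1(x).
Frobenius at x = 0: indicial roots ±nu; for r = nu the recurrence k(k + 2nu) c_k = -c_{k-2} gives the standard series J_nu(x) = sum_{k>=0} (-1)^k / (k! (k+nu)!) (x/2)^(2k+nu). Evaluate the first 5 terms:
  k = 0: (-1)^0 / (0! * 1! * 2^1) x^1 = 1/(1*1*2) x^1 = (1/2) x^1
  k = 1: (-1)^1 / (1! * 2! * 2^3) x^3 = -1/(1*2*8) x^3 = (-1/16) x^3
  k = 2: (-1)^2 / (2! * 3! * 2^5) x^5 = 1/(2*6*32) x^5 = (1/384) x^5
  k = 3: (-1)^3 / (3! * 4! * 2^7) x^7 = -1/(6*24*128) x^7 = (-1/18432) x^7
  k = 4: (-1)^4 / (4! * 5! * 2^9) x^9 = 1/(24*120*512) x^9 = (1/1474560) x^9
Hence J_1(x) = x^9/1474560 - x^7/18432 + x^5/384 - x^3/16 + x/2 + ....

J_1(x); series = x^9/1474560 - x^7/18432 + x^5/384 - x^3/16 + x/2
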